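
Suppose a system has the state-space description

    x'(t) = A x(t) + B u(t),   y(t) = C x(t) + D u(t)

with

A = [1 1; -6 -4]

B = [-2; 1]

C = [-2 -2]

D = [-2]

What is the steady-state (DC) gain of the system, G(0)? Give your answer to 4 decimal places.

G(0) = C(-A)^{-1}B + D = -C A^{-1} B + D.
det A = 2, so A^{-1} = (1/2)·adj(A) = [[-2, -1/2], [3, 1/2]]
A^{-1} B = [7/2, -11/2]^T
C A^{-1} B = 4
G(0) = D - C A^{-1} B = -2 - (4) = -6

-6.0000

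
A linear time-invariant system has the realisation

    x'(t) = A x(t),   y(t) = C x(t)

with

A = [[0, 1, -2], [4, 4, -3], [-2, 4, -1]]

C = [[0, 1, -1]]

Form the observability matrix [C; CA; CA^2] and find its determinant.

CA = [[6, 0, -2]]
CA^2 = [[4, -2, -10]]
Observability matrix O = [C; CA; CA^2] = [[0, 1, -1], [6, 0, -2], [4, -2, -10]]
Expanding along the first row, det(O) = 0·(0·(-10) - (-2)·(-2)) - 1·(6·(-10) - (-2)·4) + (-1)·(6·(-2) - 0·4) = 0·(-4) - 1·(-52) + (-1)·(-12) = 64
Since det(O) ≠ 0, rank(O) = 3 and the system is completely observable.

64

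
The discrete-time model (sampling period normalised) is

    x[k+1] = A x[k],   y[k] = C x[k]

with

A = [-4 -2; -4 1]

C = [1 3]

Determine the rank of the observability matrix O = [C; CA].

CA = [[-16, 1]]
Observability matrix O = [C; CA] = [[1, 3], [-16, 1]]
det(O) = 1·1 - 3·(-16) = 1 - (-48) = 49 ≠ 0, so rank(O) = 2.
rank(O) = 2 = n, so the pair (A, C) is completely observable.

2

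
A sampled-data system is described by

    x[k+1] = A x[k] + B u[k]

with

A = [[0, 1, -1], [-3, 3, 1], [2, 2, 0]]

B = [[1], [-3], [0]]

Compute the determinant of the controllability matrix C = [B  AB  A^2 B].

AB = [[-3], [-12], [-4]]
A^2B = [[-8], [-31], [-30]]
Controllability matrix C = [B  AB  A^2B] = [[1, -3, -8], [-3, -12, -31], [0, -4, -30]]
Expanding along the first row, det(C) = 1·((-12)·(-30) - (-31)·(-4)) - (-3)·((-3)·(-30) - (-31)·0) + (-8)·((-3)·(-4) - (-12)·0) = 1·236 - (-3)·90 + (-8)·12 = 410
Since det(C) ≠ 0, rank(C) = 3 and the system is completely controllable.

410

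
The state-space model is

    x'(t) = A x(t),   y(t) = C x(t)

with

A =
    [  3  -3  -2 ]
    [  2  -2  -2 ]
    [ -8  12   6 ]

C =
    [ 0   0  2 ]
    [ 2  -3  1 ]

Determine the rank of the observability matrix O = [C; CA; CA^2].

CA = [[-16, 24, 12], [-8, 12, 8]]
CA^2 = [[-96, 144, 56], [-64, 96, 40]]
Observability matrix O = [C; CA; CA^2] = [[0, 0, 2], [2, -3, 1], [-16, 24, 12], [-8, 12, 8], [-96, 144, 56], [-64, 96, 40]]
The columns c1, c2, c3 of O are linearly dependent: 3·c1 + 2·c2 = 0 (check each entry), so rank(O) ≤ 2.
The 2×2 minor from rows 1, 2, columns 1, 3 is 0·1 - 2·2 = 0 - 4 = -4 ≠ 0, so rank(O) = 2.
rank(O) = 2 < n = 3, so the pair (A, C) is not completely observable.

2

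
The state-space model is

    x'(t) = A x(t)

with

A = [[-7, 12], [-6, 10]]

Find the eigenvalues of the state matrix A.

1, 2

det(sI - A) = s^2 - (tr A)s + det A, with tr A = (-7) + 10 = 3 and det A = (-7)·10 - 12·(-6) = -70 - (-72) = 2.
So p(s) = det(sI - A) = s^2 - 3s + 2.
Factor s^2 - 3s + 2: two numbers with sum 3 and product 2 are 2 and 1, so s^2 - 3s + 2 = (s - 2)(s - 1).
Hence p(s) = (s - 2) (s - 1), with roots 1, 2.
At least one eigenvalue has non-negative real part, so the system is not asymptotically stable.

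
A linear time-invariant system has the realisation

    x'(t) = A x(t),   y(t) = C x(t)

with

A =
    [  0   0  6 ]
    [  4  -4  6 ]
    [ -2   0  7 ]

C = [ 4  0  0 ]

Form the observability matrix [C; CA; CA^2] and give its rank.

CA = [[0, 0, 24]]
CA^2 = [[-48, 0, 168]]
Observability matrix O = [C; CA; CA^2] = [[4, 0, 0], [0, 0, 24], [-48, 0, 168]]
Column 2 of O is identically zero, so rank(O) ≤ 2.
The 2×2 minor from rows 1, 2, columns 1, 3 is 4·24 - 0·0 = 96 - 0 = 96 ≠ 0, so rank(O) = 2.
rank(O) = 2 < n = 3, so the pair (A, C) is not completely observable.

2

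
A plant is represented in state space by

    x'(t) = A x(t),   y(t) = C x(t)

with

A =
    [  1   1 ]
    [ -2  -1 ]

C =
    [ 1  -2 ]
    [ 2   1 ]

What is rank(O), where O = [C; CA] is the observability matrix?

2

CA = [[5, 3], [0, 1]]
Observability matrix O = [C; CA] = [[1, -2], [2, 1], [5, 3], [0, 1]]
Take the 2×2 submatrix of O formed by rows 1, 2: [[1, -2], [2, 1]]. Its determinant is 1·1 - (-2)·2 = 1 - (-4) = 5 ≠ 0.
So rank(O) ≥ 2; since O has 2 columns, rank(O) = 2.
rank(O) = 2 = n, so the pair (A, C) is completely observable.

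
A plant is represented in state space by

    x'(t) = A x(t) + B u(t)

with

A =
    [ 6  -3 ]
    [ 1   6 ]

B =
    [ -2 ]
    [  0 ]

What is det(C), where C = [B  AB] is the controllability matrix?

AB = [[-12], [-2]]
Controllability matrix C = [B  AB] = [[-2, -12], [0, -2]]
det(C) = (-2)·(-2) - (-12)·0 = 4 - 0 = 4
Since det(C) ≠ 0, rank(C) = 2 and the system is completely controllable.

4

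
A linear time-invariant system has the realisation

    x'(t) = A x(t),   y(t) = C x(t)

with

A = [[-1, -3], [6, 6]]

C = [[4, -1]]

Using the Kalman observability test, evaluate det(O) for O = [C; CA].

CA = [[-10, -18]]
Observability matrix O = [C; CA] = [[4, -1], [-10, -18]]
det(O) = 4·(-18) - (-1)·(-10) = -72 - 10 = -82
Since det(O) ≠ 0, rank(O) = 2 and the system is completely observable.

-82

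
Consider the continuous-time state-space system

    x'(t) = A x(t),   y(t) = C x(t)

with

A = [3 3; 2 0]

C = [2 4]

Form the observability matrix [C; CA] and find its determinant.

-44

CA = [[14, 6]]
Observability matrix O = [C; CA] = [[2, 4], [14, 6]]
det(O) = 2·6 - 4·14 = 12 - 56 = -44
Since det(O) ≠ 0, rank(O) = 2 and the system is completely observable.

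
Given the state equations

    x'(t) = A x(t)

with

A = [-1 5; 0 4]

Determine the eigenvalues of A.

det(sI - A) = s^2 - (tr A)s + det A, with tr A = (-1) + 4 = 3 and det A = (-1)·4 - 5·0 = -4 - 0 = -4.
So p(s) = det(sI - A) = s^2 - 3s - 4.
Factor s^2 - 3s - 4: two numbers with sum 3 and product -4 are 4 and -1, so s^2 - 3s - 4 = (s - 4)(s + 1).
Hence p(s) = (s - 4) (s + 1), with roots -1, 4.
At least one eigenvalue has non-negative real part, so the system is not asymptotically stable.

-1, 4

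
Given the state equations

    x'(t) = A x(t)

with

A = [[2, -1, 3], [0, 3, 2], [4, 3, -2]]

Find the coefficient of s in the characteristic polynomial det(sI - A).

Expand det(sI - A) for the 3×3 matrix.
p(s) = s^3 - 3s^2 - 22s + 68.
(Check: constant term = det(-A) = (-1)^3 det A = 68; coefficient of s^2 = -tr A = -3.)
The coefficient of s is -22.

-22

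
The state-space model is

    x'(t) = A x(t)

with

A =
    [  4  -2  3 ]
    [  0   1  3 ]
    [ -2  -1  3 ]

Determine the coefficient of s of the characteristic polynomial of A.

Expand det(sI - A) for the 3×3 matrix.
p(s) = s^3 - 8s^2 + 28s - 42.
(Check: constant term = det(-A) = (-1)^3 det A = -42; coefficient of s^2 = -tr A = -8.)
The coefficient of s is 28.

28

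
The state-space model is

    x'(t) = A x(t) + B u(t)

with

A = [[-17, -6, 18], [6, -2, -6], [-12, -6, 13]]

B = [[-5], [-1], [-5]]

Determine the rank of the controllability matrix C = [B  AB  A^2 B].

AB = [[1], [2], [1]]
A^2B = [[-11], [-4], [-11]]
Controllability matrix C = [B  AB  A^2B] = [[-5, 1, -11], [-1, 2, -4], [-5, 1, -11]]
The rows r1, r2, r3 of C are linearly dependent: -r1 + r3 = 0 (check each entry), so rank(C) ≤ 2.
The 2×2 minor from rows 1, 2, columns 1, 2 is (-5)·2 - 1·(-1) = -10 - (-1) = -9 ≠ 0, so rank(C) = 2.
rank(C) = 2 < n = 3, so the pair (A, B) is not completely controllable.

2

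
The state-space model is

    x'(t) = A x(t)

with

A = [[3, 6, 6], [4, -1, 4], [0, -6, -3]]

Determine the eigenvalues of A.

det(sI - A) = s^3 - (tr A)s^2 + (M11 + M22 + M33)s - det A, where Mii is the 2×2 principal minor of A obtained by deleting row i and column i.
tr A = 3 + (-1) + (-3) = -1; M11 = (-1)·(-3) - 4·(-6) = 3 - (-24) = 27; M22 = 3·(-3) - 6·0 = -9 - 0 = -9; M33 = 3·(-1) - 6·4 = -3 - 24 = -27; sum of minors = -9.
det A = 3·((-1)·(-3) - 4·(-6)) - 6·(4·(-3) - 4·0) + 6·(4·(-6) - (-1)·0) = 3·27 - 6·(-12) + 6·(-24) = 9.
So p(s) = det(sI - A) = s^3 + s^2 - 9s - 9.
Rational-root test: any integer root divides -9. Testing small divisors, s = -1 works: p(-1) = -1 + 1 + 9 + (-9) = 0, so (s + 1) is a factor.
Dividing, p(s) = (s + 1)(s^2 - 9).
Factor s^2 - 9: two numbers with sum 0 and product -9 are 3 and -3, so s^2 - 9 = (s - 3)(s + 3).
Hence p(s) = (s - 3) (s + 1) (s + 3), with roots -3, -1, 3.
At least one eigenvalue has non-negative real part, so the system is not asymptotically stable.

-3, -1, 3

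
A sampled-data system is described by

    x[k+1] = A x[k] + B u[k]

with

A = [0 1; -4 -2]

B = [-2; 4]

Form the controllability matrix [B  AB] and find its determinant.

AB = [[4], [0]]
Controllability matrix C = [B  AB] = [[-2, 4], [4, 0]]
det(C) = (-2)·0 - 4·4 = 0 - 16 = -16
Since det(C) ≠ 0, rank(C) = 2 and the system is completely controllable.

-16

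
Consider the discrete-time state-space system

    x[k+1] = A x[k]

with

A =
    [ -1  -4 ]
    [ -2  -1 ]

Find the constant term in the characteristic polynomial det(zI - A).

For a 2×2 matrix, det(zI - A) = z^2 - (tr A)z + det A.
tr A = -2, det A = -7.
So p(z) = z^2 + 2z - 7.
The constant term is -7.

-7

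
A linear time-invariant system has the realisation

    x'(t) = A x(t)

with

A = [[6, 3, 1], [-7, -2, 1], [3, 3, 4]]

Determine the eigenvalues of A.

1, 3, 4

det(sI - A) = s^3 - (tr A)s^2 + (M11 + M22 + M33)s - det A, where Mii is the 2×2 principal minor of A obtained by deleting row i and column i.
tr A = 6 + (-2) + 4 = 8; M11 = (-2)·4 - 1·3 = -8 - 3 = -11; M22 = 6·4 - 1·3 = 24 - 3 = 21; M33 = 6·(-2) - 3·(-7) = -12 - (-21) = 9; sum of minors = 19.
det A = 6·((-2)·4 - 1·3) - 3·((-7)·4 - 1·3) + 1·((-7)·3 - (-2)·3) = 6·(-11) - 3·(-31) + 1·(-15) = 12.
So p(s) = det(sI - A) = s^3 - 8s^2 + 19s - 12.
Rational-root test: any integer root divides -12. Testing small divisors, s = 1 works: p(1) = 1 + (-8) + 19 + (-12) = 0, so (s - 1) is a factor.
Dividing, p(s) = (s - 1)(s^2 - 7s + 12).
Factor s^2 - 7s + 12: two numbers with sum 7 and product 12 are 4 and 3, so s^2 - 7s + 12 = (s - 4)(s - 3).
Hence p(s) = (s - 4) (s - 3) (s - 1), with roots 1, 3, 4.
At least one eigenvalue has non-negative real part, so the system is not asymptotically stable.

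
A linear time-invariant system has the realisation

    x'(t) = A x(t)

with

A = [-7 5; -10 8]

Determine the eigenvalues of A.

-2, 3

det(sI - A) = s^2 - (tr A)s + det A, with tr A = (-7) + 8 = 1 and det A = (-7)·8 - 5·(-10) = -56 - (-50) = -6.
So p(s) = det(sI - A) = s^2 - s - 6.
Factor s^2 - s - 6: two numbers with sum 1 and product -6 are 3 and -2, so s^2 - s - 6 = (s - 3)(s + 2).
Hence p(s) = (s - 3) (s + 2), with roots -2, 3.
At least one eigenvalue has non-negative real part, so the system is not asymptotically stable.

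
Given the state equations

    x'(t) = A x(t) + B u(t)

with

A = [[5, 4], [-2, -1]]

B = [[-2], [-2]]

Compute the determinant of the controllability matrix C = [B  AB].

AB = [[-18], [6]]
Controllability matrix C = [B  AB] = [[-2, -18], [-2, 6]]
det(C) = (-2)·6 - (-18)·(-2) = -12 - 36 = -48
Since det(C) ≠ 0, rank(C) = 2 and the system is completely controllable.

-48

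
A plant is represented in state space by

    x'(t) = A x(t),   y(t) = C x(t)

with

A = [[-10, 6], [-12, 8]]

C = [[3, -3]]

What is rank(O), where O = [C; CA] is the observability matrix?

CA = [[6, -6]]
Observability matrix O = [C; CA] = [[3, -3], [6, -6]]
Every row of O is a scalar multiple of row 1 = [3, -3] (multipliers 1, 2), so the rows span a one-dimensional space.
O ≠ 0, hence rank(O) = 1.
rank(O) = 1 < n = 2, so the pair (A, C) is not completely observable.

1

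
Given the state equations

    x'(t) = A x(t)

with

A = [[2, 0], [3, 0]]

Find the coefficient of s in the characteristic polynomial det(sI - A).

For a 2×2 matrix, det(sI - A) = s^2 - (tr A)s + det A.
tr A = 2, det A = 0.
So p(s) = s^2 - 2s.
The coefficient of s is -2.

-2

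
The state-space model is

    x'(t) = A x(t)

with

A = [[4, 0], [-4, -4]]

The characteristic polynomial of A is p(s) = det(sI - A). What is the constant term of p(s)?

-16

For a 2×2 matrix, det(sI - A) = s^2 - (tr A)s + det A.
tr A = 0, det A = -16.
So p(s) = s^2 - 16.
The constant term is -16.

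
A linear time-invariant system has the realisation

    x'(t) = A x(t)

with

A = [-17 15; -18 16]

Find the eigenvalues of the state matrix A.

det(sI - A) = s^2 - (tr A)s + det A, with tr A = (-17) + 16 = -1 and det A = (-17)·16 - 15·(-18) = -272 - (-270) = -2.
So p(s) = det(sI - A) = s^2 + s - 2.
Factor s^2 + s - 2: two numbers with sum -1 and product -2 are 1 and -2, so s^2 + s - 2 = (s - 1)(s + 2).
Hence p(s) = (s - 1) (s + 2), with roots -2, 1.
At least one eigenvalue has non-negative real part, so the system is not asymptotically stable.

-2, 1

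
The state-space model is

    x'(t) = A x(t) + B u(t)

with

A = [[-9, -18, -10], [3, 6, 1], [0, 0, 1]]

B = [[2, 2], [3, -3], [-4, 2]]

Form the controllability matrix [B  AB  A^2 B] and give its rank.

AB = [[-32, 16], [20, -10], [-4, 2]]
A^2B = [[-32, 16], [20, -10], [-4, 2]]
Controllability matrix C = [B  AB  A^2B] = [[2, 2, -32, 16, -32, 16], [3, -3, 20, -10, 20, -10], [-4, 2, -4, 2, -4, 2]]
The rows r1, r2, r3 of C are linearly dependent: r1 + 2·r2 + 2·r3 = 0 (check each entry), so rank(C) ≤ 2.
The 2×2 minor from rows 1, 2, columns 1, 2 is 2·(-3) - 2·3 = -6 - 6 = -12 ≠ 0, so rank(C) = 2.
rank(C) = 2 < n = 3, so the pair (A, B) is not completely controllable.

2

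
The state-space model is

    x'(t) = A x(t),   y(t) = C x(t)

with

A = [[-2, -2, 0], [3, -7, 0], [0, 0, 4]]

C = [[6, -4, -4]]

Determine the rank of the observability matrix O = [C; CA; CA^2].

2

CA = [[-24, 16, -16]]
CA^2 = [[96, -64, -64]]
Observability matrix O = [C; CA; CA^2] = [[6, -4, -4], [-24, 16, -16], [96, -64, -64]]
The columns c1, c2, c3 of O are linearly dependent: 2·c1 + 3·c2 = 0 (check each entry), so rank(O) ≤ 2.
The 2×2 minor from rows 1, 2, columns 1, 3 is 6·(-16) - (-4)·(-24) = -96 - 96 = -192 ≠ 0, so rank(O) = 2.
rank(O) = 2 < n = 3, so the pair (A, C) is not completely observable.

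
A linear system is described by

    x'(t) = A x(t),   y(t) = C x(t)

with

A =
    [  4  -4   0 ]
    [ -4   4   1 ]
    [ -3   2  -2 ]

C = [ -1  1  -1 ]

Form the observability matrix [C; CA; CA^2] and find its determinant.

CA = [[-5, 6, 3]]
CA^2 = [[-53, 50, 0]]
Observability matrix O = [C; CA; CA^2] = [[-1, 1, -1], [-5, 6, 3], [-53, 50, 0]]
Expanding along the first row, det(O) = (-1)·(6·0 - 3·50) - 1·((-5)·0 - 3·(-53)) + (-1)·((-5)·50 - 6·(-53)) = (-1)·(-150) - 1·159 + (-1)·68 = -77
Since det(O) ≠ 0, rank(O) = 3 and the system is completely observable.

-77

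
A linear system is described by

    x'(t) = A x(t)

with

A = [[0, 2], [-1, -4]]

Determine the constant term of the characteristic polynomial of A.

For a 2×2 matrix, det(sI - A) = s^2 - (tr A)s + det A.
tr A = -4, det A = 2.
So p(s) = s^2 + 4s + 2.
The constant term is 2.

2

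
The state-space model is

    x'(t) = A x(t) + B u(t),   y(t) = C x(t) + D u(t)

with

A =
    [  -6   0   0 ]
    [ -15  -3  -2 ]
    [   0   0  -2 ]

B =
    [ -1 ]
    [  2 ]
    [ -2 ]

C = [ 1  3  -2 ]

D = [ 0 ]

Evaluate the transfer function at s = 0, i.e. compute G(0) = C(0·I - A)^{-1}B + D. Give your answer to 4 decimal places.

8.3333

G(0) = C(-A)^{-1}B + D = -C A^{-1} B + D.
det A = -36, so A^{-1} = (1/-36)·adj(A) = [[-1/6, 0, 0], [5/6, -1/3, 1/3], [0, 0, -1/2]]
A^{-1} B = [1/6, -13/6, 1]^T
C A^{-1} B = -25/3
G(0) = D - C A^{-1} B = 0 - (-25/3) = 25/3 ≈ 8.3333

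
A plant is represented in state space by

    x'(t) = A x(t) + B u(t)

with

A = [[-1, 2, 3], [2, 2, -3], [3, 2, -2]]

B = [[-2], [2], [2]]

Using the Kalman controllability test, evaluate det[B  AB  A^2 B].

AB = [[12], [-6], [-6]]
A^2B = [[-42], [30], [36]]
Controllability matrix C = [B  AB  A^2B] = [[-2, 12, -42], [2, -6, 30], [2, -6, 36]]
Expanding along the first row, det(C) = (-2)·((-6)·36 - 30·(-6)) - 12·(2·36 - 30·2) + (-42)·(2·(-6) - (-6)·2) = (-2)·(-36) - 12·12 + (-42)·0 = -72
Since det(C) ≠ 0, rank(C) = 3 and the system is completely controllable.

-72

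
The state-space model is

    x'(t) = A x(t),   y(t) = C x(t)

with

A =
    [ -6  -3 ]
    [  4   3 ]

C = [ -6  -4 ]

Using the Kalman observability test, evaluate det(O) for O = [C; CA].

CA = [[20, 6]]
Observability matrix O = [C; CA] = [[-6, -4], [20, 6]]
det(O) = (-6)·6 - (-4)·20 = -36 - (-80) = 44
Since det(O) ≠ 0, rank(O) = 2 and the system is completely observable.

44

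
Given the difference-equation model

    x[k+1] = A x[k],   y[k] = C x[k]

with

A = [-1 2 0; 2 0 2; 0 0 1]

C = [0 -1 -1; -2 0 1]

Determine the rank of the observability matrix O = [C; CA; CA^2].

3

CA = [[-2, 0, -3], [2, -4, 1]]
CA^2 = [[2, -4, -3], [-10, 4, -7]]
Observability matrix O = [C; CA; CA^2] = [[0, -1, -1], [-2, 0, 1], [-2, 0, -3], [2, -4, 1], [2, -4, -3], [-10, 4, -7]]
Take the 3×3 submatrix of O formed by rows 1, 2, 3: [[0, -1, -1], [-2, 0, 1], [-2, 0, -3]]. Its determinant is 0·(0·(-3) - 1·0) - (-1)·((-2)·(-3) - 1·(-2)) + (-1)·((-2)·0 - 0·(-2)) = 0·0 - (-1)·8 + (-1)·0 = 8 ≠ 0.
So rank(O) ≥ 3; since O has 3 columns, rank(O) = 3.
rank(O) = 3 = n, so the pair (A, C) is completely observable.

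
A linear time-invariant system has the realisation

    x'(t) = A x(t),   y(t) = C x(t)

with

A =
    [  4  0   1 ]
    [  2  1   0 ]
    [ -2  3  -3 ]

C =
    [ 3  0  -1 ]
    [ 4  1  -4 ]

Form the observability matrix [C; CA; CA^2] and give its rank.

CA = [[14, -3, 6], [26, -11, 16]]
CA^2 = [[38, 15, -4], [50, 37, -22]]
Observability matrix O = [C; CA; CA^2] = [[3, 0, -1], [4, 1, -4], [14, -3, 6], [26, -11, 16], [38, 15, -4], [50, 37, -22]]
Take the 3×3 submatrix of O formed by rows 1, 2, 3: [[3, 0, -1], [4, 1, -4], [14, -3, 6]]. Its determinant is 3·(1·6 - (-4)·(-3)) - 0·(4·6 - (-4)·14) + (-1)·(4·(-3) - 1·14) = 3·(-6) - 0·80 + (-1)·(-26) = 8 ≠ 0.
So rank(O) ≥ 3; since O has 3 columns, rank(O) = 3.
rank(O) = 3 = n, so the pair (A, C) is completely observable.

3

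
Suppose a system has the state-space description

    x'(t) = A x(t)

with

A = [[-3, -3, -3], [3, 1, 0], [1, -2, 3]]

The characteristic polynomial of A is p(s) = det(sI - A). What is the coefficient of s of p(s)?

Expand det(sI - A) for the 3×3 matrix.
p(s) = s^3 - s^2 + 3s - 39.
(Check: constant term = det(-A) = (-1)^3 det A = -39; coefficient of s^2 = -tr A = -1.)
The coefficient of s is 3.

3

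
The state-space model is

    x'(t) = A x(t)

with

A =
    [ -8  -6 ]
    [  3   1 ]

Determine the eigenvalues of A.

det(sI - A) = s^2 - (tr A)s + det A, with tr A = (-8) + 1 = -7 and det A = (-8)·1 - (-6)·3 = -8 - (-18) = 10.
So p(s) = det(sI - A) = s^2 + 7s + 10.
Factor s^2 + 7s + 10: two numbers with sum -7 and product 10 are -2 and -5, so s^2 + 7s + 10 = (s + 2)(s + 5).
Hence p(s) = (s + 2) (s + 5), with roots -5, -2.
All eigenvalues have negative real part, so the system is asymptotically stable.

-5, -2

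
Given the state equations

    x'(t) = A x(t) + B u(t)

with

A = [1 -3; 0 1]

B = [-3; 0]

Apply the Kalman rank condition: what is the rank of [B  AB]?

1

AB = [[-3], [0]]
Controllability matrix C = [B  AB] = [[-3, -3], [0, 0]]
Every column of C is a scalar multiple of column 1 = [-3, 0] (multipliers 1, 1), so the columns span a one-dimensional space.
C ≠ 0, hence rank(C) = 1.
rank(C) = 1 < n = 2, so the pair (A, B) is not completely controllable.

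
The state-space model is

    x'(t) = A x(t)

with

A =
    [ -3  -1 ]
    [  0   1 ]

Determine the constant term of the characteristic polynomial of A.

For a 2×2 matrix, det(sI - A) = s^2 - (tr A)s + det A.
tr A = -2, det A = -3.
So p(s) = s^2 + 2s - 3.
The constant term is -3.

-3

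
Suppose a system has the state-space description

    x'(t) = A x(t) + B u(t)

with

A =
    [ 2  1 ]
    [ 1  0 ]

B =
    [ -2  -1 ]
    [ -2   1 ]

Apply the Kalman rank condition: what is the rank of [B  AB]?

AB = [[-6, -1], [-2, -1]]
Controllability matrix C = [B  AB] = [[-2, -1, -6, -1], [-2, 1, -2, -1]]
Take the 2×2 submatrix of C formed by columns 1, 2: [[-2, -1], [-2, 1]]. Its determinant is (-2)·1 - (-1)·(-2) = -2 - 2 = -4 ≠ 0.
So rank(C) ≥ 2; since C has 2 rows, rank(C) = 2.
rank(C) = 2 = n, so the pair (A, B) is completely controllable.

2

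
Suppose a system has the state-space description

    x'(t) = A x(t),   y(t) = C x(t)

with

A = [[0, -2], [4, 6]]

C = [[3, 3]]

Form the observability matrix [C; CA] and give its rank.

1

CA = [[12, 12]]
Observability matrix O = [C; CA] = [[3, 3], [12, 12]]
Every row of O is a scalar multiple of row 1 = [3, 3] (multipliers 1, 4), so the rows span a one-dimensional space.
O ≠ 0, hence rank(O) = 1.
rank(O) = 1 < n = 2, so the pair (A, C) is not completely observable.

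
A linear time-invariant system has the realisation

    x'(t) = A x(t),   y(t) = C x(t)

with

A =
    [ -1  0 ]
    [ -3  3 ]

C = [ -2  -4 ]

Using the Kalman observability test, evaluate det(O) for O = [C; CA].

CA = [[14, -12]]
Observability matrix O = [C; CA] = [[-2, -4], [14, -12]]
det(O) = (-2)·(-12) - (-4)·14 = 24 - (-56) = 80
Since det(O) ≠ 0, rank(O) = 2 and the system is completely observable.

80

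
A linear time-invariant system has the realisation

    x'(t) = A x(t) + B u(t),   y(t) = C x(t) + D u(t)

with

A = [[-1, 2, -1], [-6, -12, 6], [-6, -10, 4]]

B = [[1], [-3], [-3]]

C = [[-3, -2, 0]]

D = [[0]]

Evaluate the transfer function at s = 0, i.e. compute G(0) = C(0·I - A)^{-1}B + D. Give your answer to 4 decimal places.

0.7500

G(0) = C(-A)^{-1}B + D = -C A^{-1} B + D.
det A = -24, so A^{-1} = (1/-24)·adj(A) = [[-1/2, -1/12, 0], [1/2, 5/12, -1/2], [1/2, 11/12, -1]]
A^{-1} B = [-1/4, 3/4, 3/4]^T
C A^{-1} B = -3/4
G(0) = D - C A^{-1} B = 0 - (-3/4) = 3/4 ≈ 0.7500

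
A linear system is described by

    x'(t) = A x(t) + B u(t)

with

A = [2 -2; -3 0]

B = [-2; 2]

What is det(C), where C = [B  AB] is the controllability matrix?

4

AB = [[-8], [6]]
Controllability matrix C = [B  AB] = [[-2, -8], [2, 6]]
det(C) = (-2)·6 - (-8)·2 = -12 - (-16) = 4
Since det(C) ≠ 0, rank(C) = 2 and the system is completely controllable.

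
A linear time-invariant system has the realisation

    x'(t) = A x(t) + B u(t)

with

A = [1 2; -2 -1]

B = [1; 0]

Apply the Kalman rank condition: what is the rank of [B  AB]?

AB = [[1], [-2]]
Controllability matrix C = [B  AB] = [[1, 1], [0, -2]]
det(C) = 1·(-2) - 1·0 = -2 - 0 = -2 ≠ 0, so rank(C) = 2.
rank(C) = 2 = n, so the pair (A, B) is completely controllable.

2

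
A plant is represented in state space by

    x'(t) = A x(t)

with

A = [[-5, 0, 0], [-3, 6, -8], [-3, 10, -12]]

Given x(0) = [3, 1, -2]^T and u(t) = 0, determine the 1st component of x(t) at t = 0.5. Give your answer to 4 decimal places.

det(sI - A) = s^3 - (tr A)s^2 + (M11 + M22 + M33)s - det A, where Mii is the 2×2 principal minor of A obtained by deleting row i and column i.
tr A = (-5) + 6 + (-12) = -11; M11 = 6·(-12) - (-8)·10 = -72 - (-80) = 8; M22 = (-5)·(-12) - 0·(-3) = 60 - 0 = 60; M33 = (-5)·6 - 0·(-3) = -30 - 0 = -30; sum of minors = 38.
det A = (-5)·(6·(-12) - (-8)·10) - 0·((-3)·(-12) - (-8)·(-3)) + 0·((-3)·10 - 6·(-3)) = (-5)·8 - 0·12 + 0·(-12) = -40.
So p(s) = det(sI - A) = s^3 + 11s^2 + 38s + 40.
Rational-root test: any integer root divides 40. Testing small divisors, s = -2 works: p(-2) = -8 + 44 + (-76) + 40 = 0, so (s + 2) is a factor.
Dividing, p(s) = (s + 2)(s^2 + 9s + 20).
Factor s^2 + 9s + 20: two numbers with sum -9 and product 20 are -4 and -5, so s^2 + 9s + 20 = (s + 4)(s + 5).
Hence p(s) = (s + 2) (s + 4) (s + 5), with roots -5, -4, -2.
The eigenvalues -5, -4, -2 are distinct and real, so A is diagonalisable and x(t) = e^{At} x(0) = V diag(e^{λ_i t}) V^{-1} x(0), where the columns of V are the eigenvectors.
λ = -5: A - (-5)I = [[0, 0, 0], [-3, 11, -8], [-3, 10, -7]]. v must be orthogonal to every row; (row 2) × (row 3) = [3, 3, 3], so take v_1 = [1, 1, 1]^T.
λ = -4: A - (-4)I = [[-1, 0, 0], [-3, 10, -8], [-3, 10, -8]]. v must be orthogonal to every row; (row 1) × (row 2) = [0, -8, -10], so take v_2 = [0, -4, -5]^T.
λ = -2: A - (-2)I = [[-3, 0, 0], [-3, 8, -8], [-3, 10, -10]]. v must be orthogonal to every row; (row 1) × (row 2) = [0, -24, -24], so take v_3 = [0, 1, 1]^T.
V = [v_1 v_2 v_3] = [[1, 0, 0], [1, -4, 1], [1, -5, 1]] has det V = 1, so V^{-1} = adj(V)/det V = [[1, 0, 0], [0, 1, -1], [-1, 5, -4]].
Modal coordinates z(0) = V^{-1} x(0): 1·3 + 0·1 + 0·(-2) = 3; 0·3 + 1·1 + (-1)·(-2) = 3; (-1)·3 + 5·1 + (-4)·(-2) = 10; so z(0) = [3, 3, 10]^T.
x_1(t) = Σ_i (v_i)_1 · z_i(0) · e^{λ_i t} (row 1 of V times the modal terms).
x_1(0.5) = 1·3·e^{-5·0.5} + 0·3·e^{-4·0.5} + 0·10·e^{-2·0.5} = 3·0.082085 + 0·0.135335 + 0·0.367879 = 0.2463.

0.2463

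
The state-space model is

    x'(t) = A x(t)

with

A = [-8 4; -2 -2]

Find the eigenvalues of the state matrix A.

det(sI - A) = s^2 - (tr A)s + det A, with tr A = (-8) + (-2) = -10 and det A = (-8)·(-2) - 4·(-2) = 16 - (-8) = 24.
So p(s) = det(sI - A) = s^2 + 10s + 24.
Factor s^2 + 10s + 24: two numbers with sum -10 and product 24 are -4 and -6, so s^2 + 10s + 24 = (s + 4)(s + 6).
Hence p(s) = (s + 4) (s + 6), with roots -6, -4.
All eigenvalues have negative real part, so the system is asymptotically stable.

-6, -4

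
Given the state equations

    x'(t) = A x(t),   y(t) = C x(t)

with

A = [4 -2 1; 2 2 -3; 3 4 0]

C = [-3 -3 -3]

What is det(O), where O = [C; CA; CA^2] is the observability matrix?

CA = [[-27, -12, 6]]
CA^2 = [[-114, 54, 9]]
Observability matrix O = [C; CA; CA^2] = [[-3, -3, -3], [-27, -12, 6], [-114, 54, 9]]
Expanding along the first row, det(O) = (-3)·((-12)·9 - 6·54) - (-3)·((-27)·9 - 6·(-114)) + (-3)·((-27)·54 - (-12)·(-114)) = (-3)·(-432) - (-3)·441 + (-3)·(-2826) = 11097
Since det(O) ≠ 0, rank(O) = 3 and the system is completely observable.

11097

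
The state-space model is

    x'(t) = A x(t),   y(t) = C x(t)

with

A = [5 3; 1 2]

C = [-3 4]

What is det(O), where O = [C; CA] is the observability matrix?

CA = [[-11, -1]]
Observability matrix O = [C; CA] = [[-3, 4], [-11, -1]]
det(O) = (-3)·(-1) - 4·(-11) = 3 - (-44) = 47
Since det(O) ≠ 0, rank(O) = 2 and the system is completely observable.

47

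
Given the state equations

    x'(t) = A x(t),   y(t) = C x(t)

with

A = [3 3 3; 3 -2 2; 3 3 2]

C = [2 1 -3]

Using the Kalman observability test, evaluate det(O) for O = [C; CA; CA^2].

CA = [[0, -5, 2]]
CA^2 = [[-9, 16, -6]]
Observability matrix O = [C; CA; CA^2] = [[2, 1, -3], [0, -5, 2], [-9, 16, -6]]
Expanding along the first row, det(O) = 2·((-5)·(-6) - 2·16) - 1·(0·(-6) - 2·(-9)) + (-3)·(0·16 - (-5)·(-9)) = 2·(-2) - 1·18 + (-3)·(-45) = 113
Since det(O) ≠ 0, rank(O) = 3 and the system is completely observable.

113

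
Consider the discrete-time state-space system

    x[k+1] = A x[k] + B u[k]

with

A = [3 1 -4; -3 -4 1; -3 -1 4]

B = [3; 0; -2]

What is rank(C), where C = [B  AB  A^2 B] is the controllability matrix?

AB = [[17], [-11], [-17]]
A^2B = [[108], [-24], [-108]]
Controllability matrix C = [B  AB  A^2B] = [[3, 17, 108], [0, -11, -24], [-2, -17, -108]]
det(C) = 3·((-11)·(-108) - (-24)·(-17)) - 17·(0·(-108) - (-24)·(-2)) + 108·(0·(-17) - (-11)·(-2)) = 3·780 - 17·(-48) + 108·(-22) = 780 ≠ 0, so rank(C) = 3.
rank(C) = 3 = n, so the pair (A, B) is completely controllable.

3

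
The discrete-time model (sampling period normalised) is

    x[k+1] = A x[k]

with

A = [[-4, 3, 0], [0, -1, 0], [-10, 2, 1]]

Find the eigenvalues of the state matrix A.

det(zI - A) = z^3 - (tr A)z^2 + (M11 + M22 + M33)z - det A, where Mii is the 2×2 principal minor of A obtained by deleting row i and column i.
tr A = (-4) + (-1) + 1 = -4; M11 = (-1)·1 - 0·2 = -1 - 0 = -1; M22 = (-4)·1 - 0·(-10) = -4 - 0 = -4; M33 = (-4)·(-1) - 3·0 = 4 - 0 = 4; sum of minors = -1.
det A = (-4)·((-1)·1 - 0·2) - 3·(0·1 - 0·(-10)) + 0·(0·2 - (-1)·(-10)) = (-4)·(-1) - 3·0 + 0·(-10) = 4.
So p(z) = det(zI - A) = z^3 + 4z^2 - z - 4.
Rational-root test: any integer root divides -4. Testing small divisors, z = -1 works: p(-1) = -1 + 4 + 1 + (-4) = 0, so (z + 1) is a factor.
Dividing, p(z) = (z + 1)(z^2 + 3z - 4).
Factor z^2 + 3z - 4: two numbers with sum -3 and product -4 are 1 and -4, so z^2 + 3z - 4 = (z - 1)(z + 4).
Hence p(z) = (z - 1) (z + 1) (z + 4), with roots -4, -1, 1.

-4, -1, 1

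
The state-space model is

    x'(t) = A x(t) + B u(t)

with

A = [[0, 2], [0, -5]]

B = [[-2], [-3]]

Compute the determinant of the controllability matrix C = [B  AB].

AB = [[-6], [15]]
Controllability matrix C = [B  AB] = [[-2, -6], [-3, 15]]
det(C) = (-2)·15 - (-6)·(-3) = -30 - 18 = -48
Since det(C) ≠ 0, rank(C) = 2 and the system is completely controllable.

-48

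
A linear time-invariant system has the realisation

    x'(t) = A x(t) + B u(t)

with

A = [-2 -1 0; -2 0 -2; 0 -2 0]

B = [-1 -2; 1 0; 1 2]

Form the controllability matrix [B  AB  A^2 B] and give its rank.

AB = [[1, 4], [0, 0], [-2, 0]]
A^2B = [[-2, -8], [2, -8], [0, 0]]
Controllability matrix C = [B  AB  A^2B] = [[-1, -2, 1, 4, -2, -8], [1, 0, 0, 0, 2, -8], [1, 2, -2, 0, 0, 0]]
Take the 3×3 submatrix of C formed by columns 1, 2, 3: [[-1, -2, 1], [1, 0, 0], [1, 2, -2]]. Its determinant is (-1)·(0·(-2) - 0·2) - (-2)·(1·(-2) - 0·1) + 1·(1·2 - 0·1) = (-1)·0 - (-2)·(-2) + 1·2 = -2 ≠ 0.
So rank(C) ≥ 3; since C has 3 rows, rank(C) = 3.
rank(C) = 3 = n, so the pair (A, B) is completely controllable.

3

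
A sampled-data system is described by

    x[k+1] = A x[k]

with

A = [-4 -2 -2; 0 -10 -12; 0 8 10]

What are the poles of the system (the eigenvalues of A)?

-4, -2, 2

det(zI - A) = z^3 - (tr A)z^2 + (M11 + M22 + M33)z - det A, where Mii is the 2×2 principal minor of A obtained by deleting row i and column i.
tr A = (-4) + (-10) + 10 = -4; M11 = (-10)·10 - (-12)·8 = -100 - (-96) = -4; M22 = (-4)·10 - (-2)·0 = -40 - 0 = -40; M33 = (-4)·(-10) - (-2)·0 = 40 - 0 = 40; sum of minors = -4.
det A = (-4)·((-10)·10 - (-12)·8) - (-2)·(0·10 - (-12)·0) + (-2)·(0·8 - (-10)·0) = (-4)·(-4) - (-2)·0 + (-2)·0 = 16.
So p(z) = det(zI - A) = z^3 + 4z^2 - 4z - 16.
Rational-root test: any integer root divides -16. Testing small divisors, z = -2 works: p(-2) = -8 + 16 + 8 + (-16) = 0, so (z + 2) is a factor.
Dividing, p(z) = (z + 2)(z^2 + 2z - 8).
Factor z^2 + 2z - 8: two numbers with sum -2 and product -8 are 2 and -4, so z^2 + 2z - 8 = (z - 2)(z + 4).
Hence p(z) = (z - 2) (z + 2) (z + 4), with roots -4, -2, 2.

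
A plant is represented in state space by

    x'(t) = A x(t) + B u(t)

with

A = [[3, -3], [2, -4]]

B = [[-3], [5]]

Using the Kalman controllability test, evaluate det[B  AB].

198

AB = [[-24], [-26]]
Controllability matrix C = [B  AB] = [[-3, -24], [5, -26]]
det(C) = (-3)·(-26) - (-24)·5 = 78 - (-120) = 198
Since det(C) ≠ 0, rank(C) = 2 and the system is completely controllable.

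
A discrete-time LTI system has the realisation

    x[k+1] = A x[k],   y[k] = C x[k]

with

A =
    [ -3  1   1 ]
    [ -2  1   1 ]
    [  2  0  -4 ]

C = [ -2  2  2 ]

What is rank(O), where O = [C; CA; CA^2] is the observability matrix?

3

CA = [[6, 0, -8]]
CA^2 = [[-34, 6, 38]]
Observability matrix O = [C; CA; CA^2] = [[-2, 2, 2], [6, 0, -8], [-34, 6, 38]]
det(O) = (-2)·(0·38 - (-8)·6) - 2·(6·38 - (-8)·(-34)) + 2·(6·6 - 0·(-34)) = (-2)·48 - 2·(-44) + 2·36 = 64 ≠ 0, so rank(O) = 3.
rank(O) = 3 = n, so the pair (A, C) is completely observable.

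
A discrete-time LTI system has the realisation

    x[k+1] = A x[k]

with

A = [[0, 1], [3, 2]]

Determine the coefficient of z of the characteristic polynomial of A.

-2

For a 2×2 matrix, det(zI - A) = z^2 - (tr A)z + det A.
tr A = 2, det A = -3.
So p(z) = z^2 - 2z - 3.
The coefficient of z is -2.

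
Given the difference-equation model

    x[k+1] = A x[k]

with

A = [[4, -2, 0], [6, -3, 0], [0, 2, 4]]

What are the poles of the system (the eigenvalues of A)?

0, 1, 4

det(zI - A) = z^3 - (tr A)z^2 + (M11 + M22 + M33)z - det A, where Mii is the 2×2 principal minor of A obtained by deleting row i and column i.
tr A = 4 + (-3) + 4 = 5; M11 = (-3)·4 - 0·2 = -12 - 0 = -12; M22 = 4·4 - 0·0 = 16 - 0 = 16; M33 = 4·(-3) - (-2)·6 = -12 - (-12) = 0; sum of minors = 4.
det A = 4·((-3)·4 - 0·2) - (-2)·(6·4 - 0·0) + 0·(6·2 - (-3)·0) = 4·(-12) - (-2)·24 + 0·12 = 0.
So p(z) = det(zI - A) = z^3 - 5z^2 + 4z.
The constant term is 0, so p(z) = z(z^2 - 5z + 4).
Factor z^2 - 5z + 4: two numbers with sum 5 and product 4 are 4 and 1, so z^2 - 5z + 4 = (z - 4)(z - 1).
Hence p(z) = z (z - 4) (z - 1), with roots 0, 1, 4.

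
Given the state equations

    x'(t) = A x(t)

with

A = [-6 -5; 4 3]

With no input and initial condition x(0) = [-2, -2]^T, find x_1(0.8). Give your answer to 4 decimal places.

4.0500

det(sI - A) = s^2 - (tr A)s + det A, with tr A = (-6) + 3 = -3 and det A = (-6)·3 - (-5)·4 = -18 - (-20) = 2.
So p(s) = det(sI - A) = s^2 + 3s + 2.
Factor s^2 + 3s + 2: two numbers with sum -3 and product 2 are -1 and -2, so s^2 + 3s + 2 = (s + 1)(s + 2).
Hence p(s) = (s + 1) (s + 2), with roots -2, -1.
The eigenvalues -2, -1 are distinct and real, so A is diagonalisable and x(t) = e^{At} x(0) = V diag(e^{λ_i t}) V^{-1} x(0), where the columns of V are the eigenvectors.
λ = -2: A - (-2)I = [[-4, -5], [4, 5]]. Row 1 gives (-4)·v1 + (-5)·v2 = 0, so take v_1 = [-5, 4]^T.
λ = -1: A - (-1)I = [[-5, -5], [4, 4]]. Row 1 gives (-5)·v1 + (-5)·v2 = 0, so take v_2 = [-1, 1]^T.
V = [v_1 v_2] = [[-5, -1], [4, 1]] has det V = -1, so V^{-1} = adj(V)/det V = [[-1, -1], [4, 5]].
Modal coordinates z(0) = V^{-1} x(0): (-1)·(-2) + (-1)·(-2) = 4; 4·(-2) + 5·(-2) = -18; so z(0) = [4, -18]^T.
x_1(t) = Σ_i (v_i)_1 · z_i(0) · e^{λ_i t} (row 1 of V times the modal terms).
x_1(0.8) = (-5)·4·e^{-2·0.8} + (-1)·(-18)·e^{-1·0.8} = (-20)·0.201897 + 18·0.449329 = 4.0500.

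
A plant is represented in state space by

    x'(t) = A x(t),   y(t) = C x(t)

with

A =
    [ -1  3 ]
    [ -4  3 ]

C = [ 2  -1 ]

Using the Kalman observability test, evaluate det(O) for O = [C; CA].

CA = [[2, 3]]
Observability matrix O = [C; CA] = [[2, -1], [2, 3]]
det(O) = 2·3 - (-1)·2 = 6 - (-2) = 8
Since det(O) ≠ 0, rank(O) = 2 and the system is completely observable.

8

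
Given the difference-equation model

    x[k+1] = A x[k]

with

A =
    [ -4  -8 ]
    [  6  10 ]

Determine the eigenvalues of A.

2, 4

det(zI - A) = z^2 - (tr A)z + det A, with tr A = (-4) + 10 = 6 and det A = (-4)·10 - (-8)·6 = -40 - (-48) = 8.
So p(z) = det(zI - A) = z^2 - 6z + 8.
Factor z^2 - 6z + 8: two numbers with sum 6 and product 8 are 4 and 2, so z^2 - 6z + 8 = (z - 4)(z - 2).
Hence p(z) = (z - 4) (z - 2), with roots 2, 4.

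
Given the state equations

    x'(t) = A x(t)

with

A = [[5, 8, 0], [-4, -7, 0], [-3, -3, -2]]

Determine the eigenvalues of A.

-3, -2, 1

det(sI - A) = s^3 - (tr A)s^2 + (M11 + M22 + M33)s - det A, where Mii is the 2×2 principal minor of A obtained by deleting row i and column i.
tr A = 5 + (-7) + (-2) = -4; M11 = (-7)·(-2) - 0·(-3) = 14 - 0 = 14; M22 = 5·(-2) - 0·(-3) = -10 - 0 = -10; M33 = 5·(-7) - 8·(-4) = -35 - (-32) = -3; sum of minors = 1.
det A = 5·((-7)·(-2) - 0·(-3)) - 8·((-4)·(-2) - 0·(-3)) + 0·((-4)·(-3) - (-7)·(-3)) = 5·14 - 8·8 + 0·(-9) = 6.
So p(s) = det(sI - A) = s^3 + 4s^2 + s - 6.
Rational-root test: any integer root divides -6. Testing small divisors, s = 1 works: p(1) = 1 + 4 + 1 + (-6) = 0, so (s - 1) is a factor.
Dividing, p(s) = (s - 1)(s^2 + 5s + 6).
Factor s^2 + 5s + 6: two numbers with sum -5 and product 6 are -2 and -3, so s^2 + 5s + 6 = (s + 2)(s + 3).
Hence p(s) = (s - 1) (s + 2) (s + 3), with roots -3, -2, 1.
At least one eigenvalue has non-negative real part, so the system is not asymptotically stable.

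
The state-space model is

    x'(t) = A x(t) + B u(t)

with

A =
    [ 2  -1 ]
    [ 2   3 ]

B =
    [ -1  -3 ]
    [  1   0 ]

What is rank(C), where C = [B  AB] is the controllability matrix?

AB = [[-3, -6], [1, -6]]
Controllability matrix C = [B  AB] = [[-1, -3, -3, -6], [1, 0, 1, -6]]
Take the 2×2 submatrix of C formed by columns 1, 2: [[-1, -3], [1, 0]]. Its determinant is (-1)·0 - (-3)·1 = 0 - (-3) = 3 ≠ 0.
So rank(C) ≥ 2; since C has 2 rows, rank(C) = 2.
rank(C) = 2 = n, so the pair (A, B) is completely controllable.

2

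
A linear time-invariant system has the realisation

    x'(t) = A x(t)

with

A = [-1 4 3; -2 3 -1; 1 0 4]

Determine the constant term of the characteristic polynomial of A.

-7

Expand det(sI - A) for the 3×3 matrix.
p(s) = s^3 - 6s^2 + 10s - 7.
(Check: constant term = det(-A) = (-1)^3 det A = -7; coefficient of s^2 = -tr A = -6.)
The constant term is -7.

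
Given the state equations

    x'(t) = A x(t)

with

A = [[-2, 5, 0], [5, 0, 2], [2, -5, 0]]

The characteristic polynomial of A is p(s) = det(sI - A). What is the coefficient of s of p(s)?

Expand det(sI - A) for the 3×3 matrix.
p(s) = s^3 + 2s^2 - 15s.
(Check: constant term = det(-A) = (-1)^3 det A = 0; coefficient of s^2 = -tr A = 2.)
The coefficient of s is -15.

-15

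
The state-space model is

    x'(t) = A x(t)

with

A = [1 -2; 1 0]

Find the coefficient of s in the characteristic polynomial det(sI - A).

-1

For a 2×2 matrix, det(sI - A) = s^2 - (tr A)s + det A.
tr A = 1, det A = 2.
So p(s) = s^2 - s + 2.
The coefficient of s is -1.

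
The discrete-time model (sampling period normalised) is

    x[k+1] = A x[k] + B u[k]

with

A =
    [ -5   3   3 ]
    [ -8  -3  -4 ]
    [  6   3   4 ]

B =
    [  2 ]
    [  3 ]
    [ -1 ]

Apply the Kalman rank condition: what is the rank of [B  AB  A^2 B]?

2

AB = [[-4], [-21], [17]]
A^2B = [[8], [27], [-19]]
Controllability matrix C = [B  AB  A^2B] = [[2, -4, 8], [3, -21, 27], [-1, 17, -19]]
The rows r1, r2, r3 of C are linearly dependent: -r1 + r2 + r3 = 0 (check each entry), so rank(C) ≤ 2.
The 2×2 minor from rows 1, 2, columns 1, 2 is 2·(-21) - (-4)·3 = -42 - (-12) = -30 ≠ 0, so rank(C) = 2.
rank(C) = 2 < n = 3, so the pair (A, B) is not completely controllable.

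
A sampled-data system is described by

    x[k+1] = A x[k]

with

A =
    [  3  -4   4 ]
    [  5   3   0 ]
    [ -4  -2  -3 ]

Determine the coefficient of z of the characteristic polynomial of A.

Expand det(zI - A) for the 3×3 matrix.
p(z) = z^3 - 3z^2 + 27z + 79.
(Check: constant term = det(-A) = (-1)^3 det A = 79; coefficient of z^2 = -tr A = -3.)
The coefficient of z is 27.

27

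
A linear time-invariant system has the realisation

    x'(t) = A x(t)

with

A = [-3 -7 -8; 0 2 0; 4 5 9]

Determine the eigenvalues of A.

det(sI - A) = s^3 - (tr A)s^2 + (M11 + M22 + M33)s - det A, where Mii is the 2×2 principal minor of A obtained by deleting row i and column i.
tr A = (-3) + 2 + 9 = 8; M11 = 2·9 - 0·5 = 18 - 0 = 18; M22 = (-3)·9 - (-8)·4 = -27 - (-32) = 5; M33 = (-3)·2 - (-7)·0 = -6 - 0 = -6; sum of minors = 17.
det A = (-3)·(2·9 - 0·5) - (-7)·(0·9 - 0·4) + (-8)·(0·5 - 2·4) = (-3)·18 - (-7)·0 + (-8)·(-8) = 10.
So p(s) = det(sI - A) = s^3 - 8s^2 + 17s - 10.
Rational-root test: any integer root divides -10. Testing small divisors, s = 1 works: p(1) = 1 + (-8) + 17 + (-10) = 0, so (s - 1) is a factor.
Dividing, p(s) = (s - 1)(s^2 - 7s + 10).
Factor s^2 - 7s + 10: two numbers with sum 7 and product 10 are 5 and 2, so s^2 - 7s + 10 = (s - 5)(s - 2).
Hence p(s) = (s - 5) (s - 2) (s - 1), with roots 1, 2, 5.
At least one eigenvalue has non-negative real part, so the system is not asymptotically stable.

1, 2, 5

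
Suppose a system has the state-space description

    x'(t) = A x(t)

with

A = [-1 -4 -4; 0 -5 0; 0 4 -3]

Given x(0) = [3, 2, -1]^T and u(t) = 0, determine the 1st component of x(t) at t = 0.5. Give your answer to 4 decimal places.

det(sI - A) = s^3 - (tr A)s^2 + (M11 + M22 + M33)s - det A, where Mii is the 2×2 principal minor of A obtained by deleting row i and column i.
tr A = (-1) + (-5) + (-3) = -9; M11 = (-5)·(-3) - 0·4 = 15 - 0 = 15; M22 = (-1)·(-3) - (-4)·0 = 3 - 0 = 3; M33 = (-1)·(-5) - (-4)·0 = 5 - 0 = 5; sum of minors = 23.
det A = (-1)·((-5)·(-3) - 0·4) - (-4)·(0·(-3) - 0·0) + (-4)·(0·4 - (-5)·0) = (-1)·15 - (-4)·0 + (-4)·0 = -15.
So p(s) = det(sI - A) = s^3 + 9s^2 + 23s + 15.
Rational-root test: any integer root divides 15. Testing small divisors, s = -1 works: p(-1) = -1 + 9 + (-23) + 15 = 0, so (s + 1) is a factor.
Dividing, p(s) = (s + 1)(s^2 + 8s + 15).
Factor s^2 + 8s + 15: two numbers with sum -8 and product 15 are -3 and -5, so s^2 + 8s + 15 = (s + 3)(s + 5).
Hence p(s) = (s + 1) (s + 3) (s + 5), with roots -5, -3, -1.
The eigenvalues -5, -3, -1 are distinct and real, so A is diagonalisable and x(t) = e^{At} x(0) = V diag(e^{λ_i t}) V^{-1} x(0), where the columns of V are the eigenvectors.
λ = -5: A - (-5)I = [[4, -4, -4], [0, 0, 0], [0, 4, 2]]. v must be orthogonal to every row; (row 1) × (row 3) = [8, -8, 16], so take v_1 = [-1, 1, -2]^T.
λ = -3: A - (-3)I = [[2, -4, -4], [0, -2, 0], [0, 4, 0]]. v must be orthogonal to every row; (row 1) × (row 2) = [-8, 0, -4], so take v_2 = [-2, 0, -1]^T.
λ = -1: A - (-1)I = [[0, -4, -4], [0, -4, 0], [0, 4, -2]]. v must be orthogonal to every row; (row 1) × (row 2) = [-16, 0, 0], so take v_3 = [1, 0, 0]^T.
V = [v_1 v_2 v_3] = [[-1, -2, 1], [1, 0, 0], [-2, -1, 0]] has det V = -1, so V^{-1} = adj(V)/det V = [[0, 1, 0], [0, -2, -1], [1, -3, -2]].
Modal coordinates z(0) = V^{-1} x(0): 0·3 + 1·2 + 0·(-1) = 2; 0·3 + (-2)·2 + (-1)·(-1) = -3; 1·3 + (-3)·2 + (-2)·(-1) = -1; so z(0) = [2, -3, -1]^T.
x_1(t) = Σ_i (v_i)_1 · z_i(0) · e^{λ_i t} (row 1 of V times the modal terms).
x_1(0.5) = (-1)·2·e^{-5·0.5} + (-2)·(-3)·e^{-3·0.5} + 1·(-1)·e^{-1·0.5} = (-2)·0.082085 + 6·0.223130 + (-1)·0.606531 = 0.5681.

0.5681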